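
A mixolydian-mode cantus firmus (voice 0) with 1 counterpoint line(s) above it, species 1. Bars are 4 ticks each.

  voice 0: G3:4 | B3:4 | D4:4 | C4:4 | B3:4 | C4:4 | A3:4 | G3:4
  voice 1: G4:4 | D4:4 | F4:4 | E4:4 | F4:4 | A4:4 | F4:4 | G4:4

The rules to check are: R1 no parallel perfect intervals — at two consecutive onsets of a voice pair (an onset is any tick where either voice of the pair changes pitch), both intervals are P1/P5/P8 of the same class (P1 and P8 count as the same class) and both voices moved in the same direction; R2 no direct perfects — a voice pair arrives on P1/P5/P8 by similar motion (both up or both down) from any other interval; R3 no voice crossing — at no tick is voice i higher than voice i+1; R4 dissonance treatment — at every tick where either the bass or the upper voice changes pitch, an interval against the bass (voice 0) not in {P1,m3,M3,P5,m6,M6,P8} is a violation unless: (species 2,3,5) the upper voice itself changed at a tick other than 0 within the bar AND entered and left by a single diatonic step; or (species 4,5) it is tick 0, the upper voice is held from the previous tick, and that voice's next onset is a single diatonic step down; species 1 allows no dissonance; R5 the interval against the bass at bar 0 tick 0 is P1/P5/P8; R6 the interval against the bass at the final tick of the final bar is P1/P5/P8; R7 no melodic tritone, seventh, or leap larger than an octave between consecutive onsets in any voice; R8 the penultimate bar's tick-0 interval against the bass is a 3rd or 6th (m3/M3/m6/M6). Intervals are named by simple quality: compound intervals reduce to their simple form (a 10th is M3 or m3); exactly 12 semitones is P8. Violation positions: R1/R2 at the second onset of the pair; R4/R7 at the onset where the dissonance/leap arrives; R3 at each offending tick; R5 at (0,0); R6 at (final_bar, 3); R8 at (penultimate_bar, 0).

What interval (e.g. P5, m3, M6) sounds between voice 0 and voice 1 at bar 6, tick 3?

m6

voice 0=A3 voice 1=F4 -> m6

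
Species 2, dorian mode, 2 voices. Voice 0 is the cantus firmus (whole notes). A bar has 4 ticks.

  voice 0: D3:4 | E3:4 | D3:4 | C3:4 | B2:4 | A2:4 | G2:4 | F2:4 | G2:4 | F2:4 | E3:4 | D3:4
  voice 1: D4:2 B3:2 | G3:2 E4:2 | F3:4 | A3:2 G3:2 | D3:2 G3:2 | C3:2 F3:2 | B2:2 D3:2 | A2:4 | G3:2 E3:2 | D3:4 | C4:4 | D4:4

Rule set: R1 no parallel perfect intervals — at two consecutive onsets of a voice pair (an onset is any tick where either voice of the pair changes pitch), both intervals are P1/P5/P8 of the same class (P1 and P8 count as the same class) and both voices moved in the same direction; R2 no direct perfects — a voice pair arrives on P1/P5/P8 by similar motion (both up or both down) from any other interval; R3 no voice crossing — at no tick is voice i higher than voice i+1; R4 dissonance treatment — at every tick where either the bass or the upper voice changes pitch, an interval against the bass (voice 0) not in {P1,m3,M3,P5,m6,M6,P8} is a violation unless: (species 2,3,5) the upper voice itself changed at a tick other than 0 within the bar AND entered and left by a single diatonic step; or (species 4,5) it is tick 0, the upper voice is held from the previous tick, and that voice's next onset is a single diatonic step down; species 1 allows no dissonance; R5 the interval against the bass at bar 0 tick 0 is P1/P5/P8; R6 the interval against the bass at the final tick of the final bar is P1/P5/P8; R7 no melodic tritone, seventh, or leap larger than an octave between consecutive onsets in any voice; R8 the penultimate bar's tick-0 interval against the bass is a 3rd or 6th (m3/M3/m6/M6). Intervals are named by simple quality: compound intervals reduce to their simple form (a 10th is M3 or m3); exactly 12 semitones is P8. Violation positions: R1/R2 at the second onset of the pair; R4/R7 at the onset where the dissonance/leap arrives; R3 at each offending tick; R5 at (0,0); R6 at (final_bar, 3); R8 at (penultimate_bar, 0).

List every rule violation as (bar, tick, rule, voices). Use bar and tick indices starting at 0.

bar 0: v0=D3 v1=D4 downbeat P8
bar 1: v0=E3 v1=G3 downbeat m3
bar 2: v0=D3 v1=F3 downbeat m3
bar 3: v0=C3 v1=A3 downbeat M6
bar 4: v0=B2 v1=D3 downbeat m3
bar 5: v0=A2 v1=C3 downbeat m3
bar 6: v0=G2 v1=B2 downbeat M3
bar 7: v0=F2 v1=A2 downbeat M3
bar 8: v0=G2 v1=G3 downbeat P8
bar 9: v0=F2 v1=D3 downbeat M6
bar 10: v0=E3 v1=C4 downbeat m6
bar 11: v0=D3 v1=D4 downbeat P8
  -> R7 @ bar 2 tick 0 v(1,): E4->F3 leap 11st
  -> R7 @ bar 6 tick 0 v(1,): F3->B2 leap 6st
  -> R2 @ bar 8 tick 0 v(0, 1): F2/A2 M3 -> G2/G3 P8 similar
  -> R7 @ bar 8 tick 0 v(1,): A2->G3 leap 10st
  -> R7 @ bar 10 tick 0 v(0,): F2->E3 leap 11st
  -> R7 @ bar 10 tick 0 v(1,): D3->C4 leap 10st

(2, 0, R7, (1,))
(6, 0, R7, (1,))
(8, 0, R2, (0, 1))
(8, 0, R7, (1,))
(10, 0, R7, (0,))
(10, 0, R7, (1,))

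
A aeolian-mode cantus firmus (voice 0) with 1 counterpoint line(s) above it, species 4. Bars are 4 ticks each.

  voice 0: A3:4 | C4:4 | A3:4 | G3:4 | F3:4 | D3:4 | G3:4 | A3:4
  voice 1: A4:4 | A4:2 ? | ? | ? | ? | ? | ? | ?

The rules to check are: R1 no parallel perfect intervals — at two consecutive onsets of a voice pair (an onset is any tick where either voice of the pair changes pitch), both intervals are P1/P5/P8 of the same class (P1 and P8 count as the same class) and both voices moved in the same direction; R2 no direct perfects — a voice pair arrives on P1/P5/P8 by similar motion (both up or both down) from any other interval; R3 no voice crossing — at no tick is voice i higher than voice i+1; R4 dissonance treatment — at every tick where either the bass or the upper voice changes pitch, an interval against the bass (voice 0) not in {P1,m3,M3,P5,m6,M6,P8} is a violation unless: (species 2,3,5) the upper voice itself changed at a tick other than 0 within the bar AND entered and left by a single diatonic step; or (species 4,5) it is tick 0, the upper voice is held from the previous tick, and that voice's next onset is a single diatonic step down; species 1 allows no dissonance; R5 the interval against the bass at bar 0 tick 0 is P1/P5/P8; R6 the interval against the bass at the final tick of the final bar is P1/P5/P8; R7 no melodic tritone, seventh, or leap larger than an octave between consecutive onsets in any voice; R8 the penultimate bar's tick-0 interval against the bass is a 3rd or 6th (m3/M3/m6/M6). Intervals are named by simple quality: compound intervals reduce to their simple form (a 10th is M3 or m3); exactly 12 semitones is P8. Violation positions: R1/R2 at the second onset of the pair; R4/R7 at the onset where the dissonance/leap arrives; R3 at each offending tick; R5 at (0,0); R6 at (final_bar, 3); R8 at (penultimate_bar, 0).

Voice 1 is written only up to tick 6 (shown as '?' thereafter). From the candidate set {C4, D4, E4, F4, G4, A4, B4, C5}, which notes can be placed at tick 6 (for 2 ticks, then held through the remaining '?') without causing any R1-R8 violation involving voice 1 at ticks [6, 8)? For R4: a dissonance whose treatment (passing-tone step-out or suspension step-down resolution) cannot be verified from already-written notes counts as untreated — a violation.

C4: legal
D4: violates R4
E4: legal
F4: violates R4
G4: legal
A4: legal
B4: violates R4
C5: legal

{A4, C4, C5, E4, G4}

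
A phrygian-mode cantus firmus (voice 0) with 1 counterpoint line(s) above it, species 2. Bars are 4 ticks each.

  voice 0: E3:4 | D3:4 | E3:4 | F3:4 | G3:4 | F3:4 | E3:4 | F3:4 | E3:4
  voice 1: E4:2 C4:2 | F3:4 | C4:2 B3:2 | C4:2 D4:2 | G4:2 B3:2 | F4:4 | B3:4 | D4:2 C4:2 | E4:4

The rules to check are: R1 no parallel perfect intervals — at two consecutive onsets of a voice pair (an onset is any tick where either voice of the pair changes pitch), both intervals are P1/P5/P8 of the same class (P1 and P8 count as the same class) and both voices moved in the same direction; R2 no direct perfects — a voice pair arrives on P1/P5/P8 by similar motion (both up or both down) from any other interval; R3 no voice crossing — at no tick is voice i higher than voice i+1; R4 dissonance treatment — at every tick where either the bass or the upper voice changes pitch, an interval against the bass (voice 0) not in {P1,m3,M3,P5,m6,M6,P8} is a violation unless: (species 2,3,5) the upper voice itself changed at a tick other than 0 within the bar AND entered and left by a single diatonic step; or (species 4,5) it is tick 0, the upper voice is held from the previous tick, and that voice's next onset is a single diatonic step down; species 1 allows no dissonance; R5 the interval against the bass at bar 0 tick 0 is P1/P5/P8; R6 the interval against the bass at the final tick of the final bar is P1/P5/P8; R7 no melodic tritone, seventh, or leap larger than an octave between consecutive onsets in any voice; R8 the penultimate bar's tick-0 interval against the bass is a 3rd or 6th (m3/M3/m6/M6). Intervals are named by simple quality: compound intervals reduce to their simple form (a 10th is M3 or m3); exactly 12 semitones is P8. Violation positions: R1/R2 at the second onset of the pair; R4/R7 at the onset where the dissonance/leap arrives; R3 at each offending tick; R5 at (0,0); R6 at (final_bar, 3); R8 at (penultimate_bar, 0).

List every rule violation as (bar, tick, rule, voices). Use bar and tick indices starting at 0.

bar 0: v0=E3 v1=E4 downbeat P8
bar 1: v0=D3 v1=F3 downbeat m3
bar 2: v0=E3 v1=C4 downbeat m6
bar 3: v0=F3 v1=C4 downbeat P5
bar 4: v0=G3 v1=G4 downbeat P8
bar 5: v0=F3 v1=F4 downbeat P8
bar 6: v0=E3 v1=B3 downbeat P5
bar 7: v0=F3 v1=D4 downbeat M6
bar 8: v0=E3 v1=E4 downbeat P8
  -> R1 @ bar 3 tick 0 v(0, 1): E3/B3 P5 -> F3/C4 P5 similar
  -> R2 @ bar 4 tick 0 v(0, 1): F3/D4 M6 -> G3/G4 P8 similar
  -> R7 @ bar 5 tick 0 v(1,): B3->F4 leap 6st
  -> R2 @ bar 6 tick 0 v(0, 1): F3/F4 P8 -> E3/B3 P5 similar
  -> R7 @ bar 6 tick 0 v(1,): F4->B3 leap 6st

(3, 0, R1, (0, 1))
(4, 0, R2, (0, 1))
(5, 0, R7, (1,))
(6, 0, R2, (0, 1))
(6, 0, R7, (1,))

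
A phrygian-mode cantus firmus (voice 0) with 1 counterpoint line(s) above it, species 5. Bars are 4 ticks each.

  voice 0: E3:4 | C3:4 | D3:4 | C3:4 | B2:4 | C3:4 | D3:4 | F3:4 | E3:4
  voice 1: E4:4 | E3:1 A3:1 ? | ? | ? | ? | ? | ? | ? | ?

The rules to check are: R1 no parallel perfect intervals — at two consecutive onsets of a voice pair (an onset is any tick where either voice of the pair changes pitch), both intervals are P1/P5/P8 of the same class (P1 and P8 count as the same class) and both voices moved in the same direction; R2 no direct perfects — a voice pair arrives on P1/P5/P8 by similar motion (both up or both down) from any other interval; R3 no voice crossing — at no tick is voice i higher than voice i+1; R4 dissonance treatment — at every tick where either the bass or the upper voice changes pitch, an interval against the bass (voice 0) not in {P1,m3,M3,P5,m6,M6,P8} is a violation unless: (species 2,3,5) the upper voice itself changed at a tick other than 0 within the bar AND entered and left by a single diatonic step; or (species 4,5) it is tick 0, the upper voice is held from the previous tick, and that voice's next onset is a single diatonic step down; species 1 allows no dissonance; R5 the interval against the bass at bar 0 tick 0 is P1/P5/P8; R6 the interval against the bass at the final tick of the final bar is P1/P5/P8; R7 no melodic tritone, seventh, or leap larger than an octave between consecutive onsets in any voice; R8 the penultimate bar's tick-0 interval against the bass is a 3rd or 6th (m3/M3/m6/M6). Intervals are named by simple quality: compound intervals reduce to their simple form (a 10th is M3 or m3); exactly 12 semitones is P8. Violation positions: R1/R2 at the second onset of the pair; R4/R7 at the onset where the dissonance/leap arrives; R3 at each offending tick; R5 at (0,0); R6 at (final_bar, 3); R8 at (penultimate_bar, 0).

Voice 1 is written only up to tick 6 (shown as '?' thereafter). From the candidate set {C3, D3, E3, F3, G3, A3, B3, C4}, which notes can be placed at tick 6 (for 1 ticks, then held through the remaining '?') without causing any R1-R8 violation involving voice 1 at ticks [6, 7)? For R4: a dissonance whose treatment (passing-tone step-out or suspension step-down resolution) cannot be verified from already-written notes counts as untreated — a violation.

C3: legal
D3: violates R4
E3: legal
F3: violates R4
G3: legal
A3: legal
B3: violates R4
C4: legal

{A3, C3, C4, E3, G3}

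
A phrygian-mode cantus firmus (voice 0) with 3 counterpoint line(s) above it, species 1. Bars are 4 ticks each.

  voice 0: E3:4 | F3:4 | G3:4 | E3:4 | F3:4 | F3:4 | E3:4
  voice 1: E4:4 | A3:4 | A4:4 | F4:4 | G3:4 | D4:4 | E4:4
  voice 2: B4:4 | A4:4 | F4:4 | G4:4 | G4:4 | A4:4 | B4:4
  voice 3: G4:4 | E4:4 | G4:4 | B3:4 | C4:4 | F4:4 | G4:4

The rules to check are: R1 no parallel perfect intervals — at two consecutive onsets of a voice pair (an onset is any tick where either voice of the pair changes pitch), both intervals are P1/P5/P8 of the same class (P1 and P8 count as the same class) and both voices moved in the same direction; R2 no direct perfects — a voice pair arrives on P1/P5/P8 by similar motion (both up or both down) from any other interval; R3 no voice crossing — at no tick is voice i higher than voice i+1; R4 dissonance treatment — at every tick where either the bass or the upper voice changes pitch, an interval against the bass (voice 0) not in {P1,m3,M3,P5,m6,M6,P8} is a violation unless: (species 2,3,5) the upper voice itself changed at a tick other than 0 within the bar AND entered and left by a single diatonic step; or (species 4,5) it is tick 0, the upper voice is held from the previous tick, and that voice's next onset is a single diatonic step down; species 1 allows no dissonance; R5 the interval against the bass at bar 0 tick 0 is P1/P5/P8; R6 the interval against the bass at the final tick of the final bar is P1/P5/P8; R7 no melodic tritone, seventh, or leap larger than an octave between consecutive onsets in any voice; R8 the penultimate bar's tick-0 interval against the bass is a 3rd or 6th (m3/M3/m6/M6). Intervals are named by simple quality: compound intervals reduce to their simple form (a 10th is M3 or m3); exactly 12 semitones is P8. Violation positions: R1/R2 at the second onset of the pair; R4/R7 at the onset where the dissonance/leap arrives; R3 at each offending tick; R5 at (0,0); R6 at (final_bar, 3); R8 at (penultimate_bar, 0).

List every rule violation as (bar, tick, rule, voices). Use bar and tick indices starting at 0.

(0, 0, R3, (2, 3))
(0, 0, R5, (0, 3))
(0, 1, R3, (2, 3))
(0, 2, R3, (2, 3))
(0, 3, R3, (2, 3))
(1, 0, R2, (1, 2))
(1, 0, R2, (1, 3))
(1, 0, R3, (2, 3))
(1, 0, R4, (0, 3))
(1, 1, R3, (2, 3))
(1, 2, R3, (2, 3))
(1, 3, R3, (2, 3))
(2, 0, R2, (0, 3))
(2, 0, R3, (1, 2))
(2, 0, R4, (0, 1))
(2, 0, R4, (0, 2))
(2, 1, R3, (1, 2))
(2, 2, R3, (1, 2))
(2, 3, R3, (1, 2))
(3, 0, R2, (0, 3))
(3, 0, R3, (2, 3))
(3, 0, R4, (0, 1))
(3, 1, R3, (2, 3))
(3, 2, R3, (2, 3))
(3, 3, R3, (2, 3))
(4, 0, R1, (0, 3))
(4, 0, R3, (2, 3))
(4, 0, R4, (0, 1))
(4, 0, R4, (0, 2))
(4, 0, R7, (1,))
(4, 1, R3, (2, 3))
(4, 2, R3, (2, 3))
(4, 3, R3, (2, 3))
(5, 0, R2, (1, 2))
(5, 0, R3, (2, 3))
(5, 0, R8, (0, 3))
(5, 1, R3, (2, 3))
(5, 2, R3, (2, 3))
(5, 3, R3, (2, 3))
(6, 0, R1, (1, 2))
(6, 0, R3, (2, 3))
(6, 1, R3, (2, 3))
(6, 2, R3, (2, 3))
(6, 3, R3, (2, 3))
(6, 3, R6, (0, 3))

bar 0: v0=E3 v1=E4 v2=B4 v3=G4 downbeat m3
bar 1: v0=F3 v1=A3 v2=A4 v3=E4 downbeat M7
bar 2: v0=G3 v1=A4 v2=F4 v3=G4 downbeat P8
bar 3: v0=E3 v1=F4 v2=G4 v3=B3 downbeat P5
bar 4: v0=F3 v1=G3 v2=G4 v3=C4 downbeat P5
bar 5: v0=F3 v1=D4 v2=A4 v3=F4 downbeat P8
bar 6: v0=E3 v1=E4 v2=B4 v3=G4 downbeat m3
  -> R3 @ bar 0 tick 0 v(2, 3): B4 above G4
  -> R5 @ bar 0 tick 0 v(0, 3): opens on m3
  -> R3 @ bar 0 tick 1 v(2, 3): B4 above G4
  -> R3 @ bar 0 tick 2 v(2, 3): B4 above G4
  -> R3 @ bar 0 tick 3 v(2, 3): B4 above G4
  -> R2 @ bar 1 tick 0 v(1, 2): E4/B4 P5 -> A3/A4 P8 similar
  -> R2 @ bar 1 tick 0 v(1, 3): E4/G4 m3 -> A3/E4 P5 similar
  -> R3 @ bar 1 tick 0 v(2, 3): A4 above E4
  -> R4 @ bar 1 tick 0 v(0, 3): F3/E4 M7 untreated
  -> R3 @ bar 1 tick 1 v(2, 3): A4 above E4
  -> R3 @ bar 1 tick 2 v(2, 3): A4 above E4
  -> R3 @ bar 1 tick 3 v(2, 3): A4 above E4
  -> R2 @ bar 2 tick 0 v(0, 3): F3/E4 M7 -> G3/G4 P8 similar
  -> R3 @ bar 2 tick 0 v(1, 2): A4 above F4
  -> R4 @ bar 2 tick 0 v(0, 1): G3/A4 M2 untreated
  -> R4 @ bar 2 tick 0 v(0, 2): G3/F4 m7 untreated
  -> R3 @ bar 2 tick 1 v(1, 2): A4 above F4
  -> R3 @ bar 2 tick 2 v(1, 2): A4 above F4
  -> R3 @ bar 2 tick 3 v(1, 2): A4 above F4
  -> R2 @ bar 3 tick 0 v(0, 3): G3/G4 P8 -> E3/B3 P5 similar
  -> R3 @ bar 3 tick 0 v(2, 3): G4 above B3
  -> R4 @ bar 3 tick 0 v(0, 1): E3/F4 m2 untreated
  -> R3 @ bar 3 tick 1 v(2, 3): G4 above B3
  -> R3 @ bar 3 tick 2 v(2, 3): G4 above B3
  -> R3 @ bar 3 tick 3 v(2, 3): G4 above B3
  -> R1 @ bar 4 tick 0 v(0, 3): E3/B3 P5 -> F3/C4 P5 similar
  -> R3 @ bar 4 tick 0 v(2, 3): G4 above C4
  -> R4 @ bar 4 tick 0 v(0, 1): F3/G3 M2 untreated
  -> R4 @ bar 4 tick 0 v(0, 2): F3/G4 M2 untreated
  -> R7 @ bar 4 tick 0 v(1,): F4->G3 leap 10st
  -> R3 @ bar 4 tick 1 v(2, 3): G4 above C4
  -> R3 @ bar 4 tick 2 v(2, 3): G4 above C4
  -> R3 @ bar 4 tick 3 v(2, 3): G4 above C4
  -> R2 @ bar 5 tick 0 v(1, 2): G3/G4 P8 -> D4/A4 P5 similar
  -> R3 @ bar 5 tick 0 v(2, 3): A4 above F4
  -> R8 @ bar 5 tick 0 v(0, 3): penult P8 not 3rd/6th
  -> R3 @ bar 5 tick 1 v(2, 3): A4 above F4
  -> R3 @ bar 5 tick 2 v(2, 3): A4 above F4
  -> R3 @ bar 5 tick 3 v(2, 3): A4 above F4
  -> R1 @ bar 6 tick 0 v(1, 2): D4/A4 P5 -> E4/B4 P5 similar
  -> R3 @ bar 6 tick 0 v(2, 3): B4 above G4
  -> R3 @ bar 6 tick 1 v(2, 3): B4 above G4
  -> R3 @ bar 6 tick 2 v(2, 3): B4 above G4
  -> R3 @ bar 6 tick 3 v(2, 3): B4 above G4
  -> R6 @ bar 6 tick 3 v(0, 3): closes on m3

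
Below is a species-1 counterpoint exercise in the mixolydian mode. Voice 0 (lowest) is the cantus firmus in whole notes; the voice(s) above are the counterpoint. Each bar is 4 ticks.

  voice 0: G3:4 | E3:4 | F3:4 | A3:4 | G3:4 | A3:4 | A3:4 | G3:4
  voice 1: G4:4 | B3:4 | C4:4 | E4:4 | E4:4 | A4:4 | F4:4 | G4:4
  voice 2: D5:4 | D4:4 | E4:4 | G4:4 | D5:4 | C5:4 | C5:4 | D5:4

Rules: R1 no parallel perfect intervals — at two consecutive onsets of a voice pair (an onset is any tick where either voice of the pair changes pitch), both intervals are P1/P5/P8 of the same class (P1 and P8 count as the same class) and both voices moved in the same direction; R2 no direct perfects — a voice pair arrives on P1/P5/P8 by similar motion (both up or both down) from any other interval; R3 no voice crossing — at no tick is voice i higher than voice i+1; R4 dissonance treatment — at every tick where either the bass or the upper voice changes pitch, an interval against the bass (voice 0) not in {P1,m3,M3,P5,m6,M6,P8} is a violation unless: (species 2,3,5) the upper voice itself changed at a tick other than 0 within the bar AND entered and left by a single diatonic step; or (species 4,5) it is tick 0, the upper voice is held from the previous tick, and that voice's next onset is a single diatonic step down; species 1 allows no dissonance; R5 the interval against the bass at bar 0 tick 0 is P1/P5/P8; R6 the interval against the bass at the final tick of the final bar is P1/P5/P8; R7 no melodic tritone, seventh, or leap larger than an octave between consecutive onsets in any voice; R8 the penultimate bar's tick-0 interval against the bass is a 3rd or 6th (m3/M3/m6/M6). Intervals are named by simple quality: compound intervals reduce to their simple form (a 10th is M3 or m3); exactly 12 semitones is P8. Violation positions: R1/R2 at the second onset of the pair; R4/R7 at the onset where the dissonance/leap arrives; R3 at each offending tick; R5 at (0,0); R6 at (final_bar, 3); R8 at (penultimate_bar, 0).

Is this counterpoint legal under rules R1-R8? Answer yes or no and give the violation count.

No (8 violations)

bar 0: v0=G3 v1=G4 v2=D5 (P5)
bar 1: v0=E3 v1=B3 v2=D4 (m7)
bar 2: v0=F3 v1=C4 v2=E4 (M7)
bar 3: v0=A3 v1=E4 v2=G4 (m7)
bar 4: v0=G3 v1=E4 v2=D5 (P5)
bar 5: v0=A3 v1=A4 v2=C5 (m3)
bar 6: v0=A3 v1=F4 v2=C5 (m3)
bar 7: v0=G3 v1=G4 v2=D5 (P5)
  R2 @ bar1.0: G3/G4 P8 -> E3/B3 P5 similar
  R4 @ bar1.0: E3/D4 m7 untreated
  R1 @ bar2.0: E3/B3 P5 -> F3/C4 P5 similar
  R4 @ bar2.0: F3/E4 M7 untreated
  R1 @ bar3.0: F3/C4 P5 -> A3/E4 P5 similar
  R4 @ bar3.0: A3/G4 m7 untreated
  R2 @ bar5.0: G3/E4 M6 -> A3/A4 P8 similar
  R1 @ bar7.0: F4/C5 P5 -> G4/D5 P5 similar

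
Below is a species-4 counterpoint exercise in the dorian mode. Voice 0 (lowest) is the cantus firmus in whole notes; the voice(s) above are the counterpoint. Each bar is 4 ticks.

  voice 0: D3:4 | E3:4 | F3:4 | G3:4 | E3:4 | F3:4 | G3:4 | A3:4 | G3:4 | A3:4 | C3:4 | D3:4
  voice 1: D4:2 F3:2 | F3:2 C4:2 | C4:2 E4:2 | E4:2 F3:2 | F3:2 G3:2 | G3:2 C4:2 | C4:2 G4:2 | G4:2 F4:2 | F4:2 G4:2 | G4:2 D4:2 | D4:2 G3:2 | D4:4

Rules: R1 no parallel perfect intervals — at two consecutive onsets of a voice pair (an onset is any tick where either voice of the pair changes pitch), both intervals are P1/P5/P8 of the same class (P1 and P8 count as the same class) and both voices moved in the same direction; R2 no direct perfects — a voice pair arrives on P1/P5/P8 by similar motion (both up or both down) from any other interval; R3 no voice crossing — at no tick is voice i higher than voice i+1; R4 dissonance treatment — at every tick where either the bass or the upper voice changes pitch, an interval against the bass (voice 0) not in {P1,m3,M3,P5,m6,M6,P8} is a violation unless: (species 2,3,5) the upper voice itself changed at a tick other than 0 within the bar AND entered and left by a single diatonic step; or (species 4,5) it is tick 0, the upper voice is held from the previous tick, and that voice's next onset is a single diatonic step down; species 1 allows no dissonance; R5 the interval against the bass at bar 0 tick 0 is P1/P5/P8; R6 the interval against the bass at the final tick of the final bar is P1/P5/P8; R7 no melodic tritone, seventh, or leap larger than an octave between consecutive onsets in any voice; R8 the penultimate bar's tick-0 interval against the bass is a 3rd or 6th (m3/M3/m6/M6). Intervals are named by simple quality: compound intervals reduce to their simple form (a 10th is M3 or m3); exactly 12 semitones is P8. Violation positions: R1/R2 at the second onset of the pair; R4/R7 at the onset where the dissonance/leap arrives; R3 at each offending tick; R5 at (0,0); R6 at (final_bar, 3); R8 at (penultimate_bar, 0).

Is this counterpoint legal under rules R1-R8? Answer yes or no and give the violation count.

No (15 violations)

bar 0: v0=D3 v1=D4 (P8)
bar 1: v0=E3 v1=F3 (m2)
bar 2: v0=F3 v1=C4 (P5)
bar 3: v0=G3 v1=E4 (M6)
bar 4: v0=E3 v1=F3 (m2)
bar 5: v0=F3 v1=G3 (M2)
bar 6: v0=G3 v1=C4 (P4)
bar 7: v0=A3 v1=G4 (m7)
bar 8: v0=G3 v1=F4 (m7)
bar 9: v0=A3 v1=G4 (m7)
bar 10: v0=C3 v1=D4 (M2)
bar 11: v0=D3 v1=D4 (P8)
  R4 @ bar1.0: E3/F3 m2 untreated
  R4 @ bar2.2: F3/E4 M7 untreated
  R3 @ bar3.2: G3 above F3
  R4 @ bar3.2: G3/F3 M2 untreated
  R7 @ bar3.2: E4->F3 leap 11st
  R3 @ bar3.3: G3 above F3
  R4 @ bar4.0: E3/F3 m2 untreated
  R4 @ bar5.0: F3/G3 M2 untreated
  R4 @ bar6.0: G3/C4 P4 untreated
  R4 @ bar8.0: G3/F4 m7 untreated
  R4 @ bar9.0: A3/G4 m7 untreated
  R4 @ bar9.2: A3/D4 P4 untreated
  R4 @ bar10.0: C3/D4 M2 untreated
  R8 @ bar10.0: penult M2 not 3rd/6th
  R2 @ bar11.0: C3/G3 P5 -> D3/D4 P8 similar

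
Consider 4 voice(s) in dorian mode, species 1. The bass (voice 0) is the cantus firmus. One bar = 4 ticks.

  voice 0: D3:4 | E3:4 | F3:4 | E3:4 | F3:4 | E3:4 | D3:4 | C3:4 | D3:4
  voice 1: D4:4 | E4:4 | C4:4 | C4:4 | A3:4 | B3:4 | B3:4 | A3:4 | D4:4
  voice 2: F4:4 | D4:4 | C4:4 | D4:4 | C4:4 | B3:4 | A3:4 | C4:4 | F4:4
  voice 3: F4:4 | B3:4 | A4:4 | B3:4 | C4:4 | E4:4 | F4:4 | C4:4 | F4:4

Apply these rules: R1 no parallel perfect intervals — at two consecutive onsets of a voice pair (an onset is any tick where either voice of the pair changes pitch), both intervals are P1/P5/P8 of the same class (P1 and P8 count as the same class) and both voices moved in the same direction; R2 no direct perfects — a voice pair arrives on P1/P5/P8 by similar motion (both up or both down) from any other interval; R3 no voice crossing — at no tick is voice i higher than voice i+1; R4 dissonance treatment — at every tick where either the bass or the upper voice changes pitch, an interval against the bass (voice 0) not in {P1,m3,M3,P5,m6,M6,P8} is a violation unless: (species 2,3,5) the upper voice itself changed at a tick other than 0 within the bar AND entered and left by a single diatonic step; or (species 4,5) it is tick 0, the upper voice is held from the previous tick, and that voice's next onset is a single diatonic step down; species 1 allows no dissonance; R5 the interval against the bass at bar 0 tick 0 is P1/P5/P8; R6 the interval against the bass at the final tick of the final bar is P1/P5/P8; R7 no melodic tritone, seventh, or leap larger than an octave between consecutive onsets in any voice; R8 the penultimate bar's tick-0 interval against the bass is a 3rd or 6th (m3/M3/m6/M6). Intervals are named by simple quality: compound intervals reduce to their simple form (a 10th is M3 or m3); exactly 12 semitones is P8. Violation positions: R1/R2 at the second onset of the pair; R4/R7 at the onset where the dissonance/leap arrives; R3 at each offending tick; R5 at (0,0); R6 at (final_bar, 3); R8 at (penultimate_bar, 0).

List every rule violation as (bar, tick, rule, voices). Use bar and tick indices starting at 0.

(0, 0, R5, (0, 2))
(0, 0, R5, (0, 3))
(1, 0, R1, (0, 1))
(1, 0, R3, (1, 2))
(1, 0, R3, (2, 3))
(1, 0, R4, (0, 2))
(1, 0, R7, (3,))
(1, 1, R3, (1, 2))
(1, 1, R3, (2, 3))
(1, 2, R3, (1, 2))
(1, 2, R3, (2, 3))
(1, 3, R3, (1, 2))
(1, 3, R3, (2, 3))
(2, 0, R2, (1, 2))
(2, 0, R7, (3,))
(3, 0, R2, (0, 3))
(3, 0, R3, (2, 3))
(3, 0, R4, (0, 2))
(3, 0, R7, (3,))
(3, 1, R3, (2, 3))
(3, 2, R3, (2, 3))
(3, 3, R3, (2, 3))
(4, 0, R1, (0, 3))
(5, 0, R1, (0, 2))
(6, 0, R1, (0, 2))
(6, 0, R3, (1, 2))
(6, 1, R3, (1, 2))
(6, 2, R3, (1, 2))
(6, 3, R3, (1, 2))
(7, 0, R2, (0, 3))
(7, 0, R8, (0, 2))
(7, 0, R8, (0, 3))
(8, 0, R1, (2, 3))
(8, 0, R2, (0, 1))
(8, 3, R6, (0, 2))
(8, 3, R6, (0, 3))

bar 0: v0=D3 v1=D4 v2=F4 v3=F4 downbeat m3
bar 1: v0=E3 v1=E4 v2=D4 v3=B3 downbeat P5
bar 2: v0=F3 v1=C4 v2=C4 v3=A4 downbeat M3
bar 3: v0=E3 v1=C4 v2=D4 v3=B3 downbeat P5
bar 4: v0=F3 v1=A3 v2=C4 v3=C4 downbeat P5
bar 5: v0=E3 v1=B3 v2=B3 v3=E4 downbeat P8
bar 6: v0=D3 v1=B3 v2=A3 v3=F4 downbeat m3
bar 7: v0=C3 v1=A3 v2=C4 v3=C4 downbeat P8
bar 8: v0=D3 v1=D4 v2=F4 v3=F4 downbeat m3
  -> R5 @ bar 0 tick 0 v(0, 2): opens on m3
  -> R5 @ bar 0 tick 0 v(0, 3): opens on m3
  -> R1 @ bar 1 tick 0 v(0, 1): D3/D4 P8 -> E3/E4 P8 similar
  -> R3 @ bar 1 tick 0 v(1, 2): E4 above D4
  -> R3 @ bar 1 tick 0 v(2, 3): D4 above B3
  -> R4 @ bar 1 tick 0 v(0, 2): E3/D4 m7 untreated
  -> R7 @ bar 1 tick 0 v(3,): F4->B3 leap 6st
  -> R3 @ bar 1 tick 1 v(1, 2): E4 above D4
  -> R3 @ bar 1 tick 1 v(2, 3): D4 above B3
  -> R3 @ bar 1 tick 2 v(1, 2): E4 above D4
  -> R3 @ bar 1 tick 2 v(2, 3): D4 above B3
  -> R3 @ bar 1 tick 3 v(1, 2): E4 above D4
  -> R3 @ bar 1 tick 3 v(2, 3): D4 above B3
  -> R2 @ bar 2 tick 0 v(1, 2): E4/D4 M2 -> C4/C4 P1 similar
  -> R7 @ bar 2 tick 0 v(3,): B3->A4 leap 10st
  -> R2 @ bar 3 tick 0 v(0, 3): F3/A4 M3 -> E3/B3 P5 similar
  -> R3 @ bar 3 tick 0 v(2, 3): D4 above B3
  -> R4 @ bar 3 tick 0 v(0, 2): E3/D4 m7 untreated
  -> R7 @ bar 3 tick 0 v(3,): A4->B3 leap 10st
  -> R3 @ bar 3 tick 1 v(2, 3): D4 above B3
  -> R3 @ bar 3 tick 2 v(2, 3): D4 above B3
  -> R3 @ bar 3 tick 3 v(2, 3): D4 above B3
  -> R1 @ bar 4 tick 0 v(0, 3): E3/B3 P5 -> F3/C4 P5 similar
  -> R1 @ bar 5 tick 0 v(0, 2): F3/C4 P5 -> E3/B3 P5 similar
  -> R1 @ bar 6 tick 0 v(0, 2): E3/B3 P5 -> D3/A3 P5 similar
  -> R3 @ bar 6 tick 0 v(1, 2): B3 above A3
  -> R3 @ bar 6 tick 1 v(1, 2): B3 above A3
  -> R3 @ bar 6 tick 2 v(1, 2): B3 above A3
  -> R3 @ bar 6 tick 3 v(1, 2): B3 above A3
  -> R2 @ bar 7 tick 0 v(0, 3): D3/F4 m3 -> C3/C4 P8 similar
  -> R8 @ bar 7 tick 0 v(0, 2): penult P8 not 3rd/6th
  -> R8 @ bar 7 tick 0 v(0, 3): penult P8 not 3rd/6th
  -> R1 @ bar 8 tick 0 v(2, 3): C4/C4 P1 -> F4/F4 P1 similar
  -> R2 @ bar 8 tick 0 v(0, 1): C3/A3 M6 -> D3/D4 P8 similar
  -> R6 @ bar 8 tick 3 v(0, 2): closes on m3
  -> R6 @ bar 8 tick 3 v(0, 3): closes on m3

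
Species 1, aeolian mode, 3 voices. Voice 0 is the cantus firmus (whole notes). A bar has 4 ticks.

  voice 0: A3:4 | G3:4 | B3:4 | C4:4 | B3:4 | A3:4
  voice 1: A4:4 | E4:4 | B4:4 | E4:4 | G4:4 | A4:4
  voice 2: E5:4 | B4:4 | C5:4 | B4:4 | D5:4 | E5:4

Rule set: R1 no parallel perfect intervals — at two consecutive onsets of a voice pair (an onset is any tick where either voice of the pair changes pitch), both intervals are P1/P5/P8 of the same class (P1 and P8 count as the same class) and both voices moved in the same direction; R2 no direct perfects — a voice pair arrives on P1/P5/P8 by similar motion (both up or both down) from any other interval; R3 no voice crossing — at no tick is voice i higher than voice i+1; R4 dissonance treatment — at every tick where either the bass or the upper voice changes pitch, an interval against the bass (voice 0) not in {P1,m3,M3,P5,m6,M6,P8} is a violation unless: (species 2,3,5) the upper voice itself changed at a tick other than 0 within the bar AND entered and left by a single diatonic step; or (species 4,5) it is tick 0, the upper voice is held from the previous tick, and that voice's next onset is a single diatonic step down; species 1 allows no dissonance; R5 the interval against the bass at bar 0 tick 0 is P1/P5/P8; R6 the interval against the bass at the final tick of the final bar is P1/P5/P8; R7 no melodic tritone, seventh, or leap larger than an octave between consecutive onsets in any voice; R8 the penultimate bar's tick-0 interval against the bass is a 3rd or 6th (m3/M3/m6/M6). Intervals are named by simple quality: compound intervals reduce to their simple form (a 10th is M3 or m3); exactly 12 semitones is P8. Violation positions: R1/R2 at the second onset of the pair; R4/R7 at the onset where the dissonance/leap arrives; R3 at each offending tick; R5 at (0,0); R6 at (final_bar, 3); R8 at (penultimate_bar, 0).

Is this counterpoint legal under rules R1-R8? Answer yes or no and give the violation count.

bar 0: v0=A3 v1=A4 v2=E5 (P5)
bar 1: v0=G3 v1=E4 v2=B4 (M3)
bar 2: v0=B3 v1=B4 v2=C5 (m2)
bar 3: v0=C4 v1=E4 v2=B4 (M7)
bar 4: v0=B3 v1=G4 v2=D5 (m3)
bar 5: v0=A3 v1=A4 v2=E5 (P5)
  R1 @ bar1.0: A4/E5 P5 -> E4/B4 P5 similar
  R2 @ bar2.0: G3/E4 M6 -> B3/B4 P8 similar
  R4 @ bar2.0: B3/C5 m2 untreated
  R2 @ bar3.0: B4/C5 m2 -> E4/B4 P5 similar
  R4 @ bar3.0: C4/B4 M7 untreated
  R1 @ bar4.0: E4/B4 P5 -> G4/D5 P5 similar
  R1 @ bar5.0: G4/D5 P5 -> A4/E5 P5 similar

No (7 violations)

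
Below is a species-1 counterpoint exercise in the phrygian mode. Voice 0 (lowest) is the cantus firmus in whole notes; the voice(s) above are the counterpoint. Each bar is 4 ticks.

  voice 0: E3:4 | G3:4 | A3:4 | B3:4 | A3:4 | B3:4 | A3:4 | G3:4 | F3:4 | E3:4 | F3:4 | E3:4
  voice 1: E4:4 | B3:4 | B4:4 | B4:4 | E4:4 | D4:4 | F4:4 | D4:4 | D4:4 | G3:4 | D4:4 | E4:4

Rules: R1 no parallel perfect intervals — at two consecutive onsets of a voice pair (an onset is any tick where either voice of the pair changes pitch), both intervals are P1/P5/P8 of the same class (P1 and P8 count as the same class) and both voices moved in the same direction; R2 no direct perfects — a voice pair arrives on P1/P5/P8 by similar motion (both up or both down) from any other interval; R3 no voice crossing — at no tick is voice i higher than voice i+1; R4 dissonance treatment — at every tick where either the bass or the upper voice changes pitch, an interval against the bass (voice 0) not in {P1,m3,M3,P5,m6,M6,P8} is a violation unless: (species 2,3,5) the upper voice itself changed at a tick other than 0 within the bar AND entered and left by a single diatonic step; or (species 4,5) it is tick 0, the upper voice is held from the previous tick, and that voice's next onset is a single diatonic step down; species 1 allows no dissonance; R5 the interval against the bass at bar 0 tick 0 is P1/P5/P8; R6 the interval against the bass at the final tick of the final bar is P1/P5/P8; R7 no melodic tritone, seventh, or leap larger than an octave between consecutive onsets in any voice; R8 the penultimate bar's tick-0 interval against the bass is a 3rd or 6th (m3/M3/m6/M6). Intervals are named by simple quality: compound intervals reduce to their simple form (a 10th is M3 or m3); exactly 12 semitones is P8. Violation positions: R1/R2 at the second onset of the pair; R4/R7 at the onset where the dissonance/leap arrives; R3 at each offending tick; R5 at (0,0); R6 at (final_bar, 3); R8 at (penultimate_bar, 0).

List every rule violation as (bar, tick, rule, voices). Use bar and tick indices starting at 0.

bar 0: v0=E3 v1=E4 downbeat P8
bar 1: v0=G3 v1=B3 downbeat M3
bar 2: v0=A3 v1=B4 downbeat M2
bar 3: v0=B3 v1=B4 downbeat P8
bar 4: v0=A3 v1=E4 downbeat P5
bar 5: v0=B3 v1=D4 downbeat m3
bar 6: v0=A3 v1=F4 downbeat m6
bar 7: v0=G3 v1=D4 downbeat P5
bar 8: v0=F3 v1=D4 downbeat M6
bar 9: v0=E3 v1=G3 downbeat m3
bar 10: v0=F3 v1=D4 downbeat M6
bar 11: v0=E3 v1=E4 downbeat P8
  -> R4 @ bar 2 tick 0 v(0, 1): A3/B4 M2 untreated
  -> R2 @ bar 4 tick 0 v(0, 1): B3/B4 P8 -> A3/E4 P5 similar
  -> R2 @ bar 7 tick 0 v(0, 1): A3/F4 m6 -> G3/D4 P5 similar

(2, 0, R4, (0, 1))
(4, 0, R2, (0, 1))
(7, 0, R2, (0, 1))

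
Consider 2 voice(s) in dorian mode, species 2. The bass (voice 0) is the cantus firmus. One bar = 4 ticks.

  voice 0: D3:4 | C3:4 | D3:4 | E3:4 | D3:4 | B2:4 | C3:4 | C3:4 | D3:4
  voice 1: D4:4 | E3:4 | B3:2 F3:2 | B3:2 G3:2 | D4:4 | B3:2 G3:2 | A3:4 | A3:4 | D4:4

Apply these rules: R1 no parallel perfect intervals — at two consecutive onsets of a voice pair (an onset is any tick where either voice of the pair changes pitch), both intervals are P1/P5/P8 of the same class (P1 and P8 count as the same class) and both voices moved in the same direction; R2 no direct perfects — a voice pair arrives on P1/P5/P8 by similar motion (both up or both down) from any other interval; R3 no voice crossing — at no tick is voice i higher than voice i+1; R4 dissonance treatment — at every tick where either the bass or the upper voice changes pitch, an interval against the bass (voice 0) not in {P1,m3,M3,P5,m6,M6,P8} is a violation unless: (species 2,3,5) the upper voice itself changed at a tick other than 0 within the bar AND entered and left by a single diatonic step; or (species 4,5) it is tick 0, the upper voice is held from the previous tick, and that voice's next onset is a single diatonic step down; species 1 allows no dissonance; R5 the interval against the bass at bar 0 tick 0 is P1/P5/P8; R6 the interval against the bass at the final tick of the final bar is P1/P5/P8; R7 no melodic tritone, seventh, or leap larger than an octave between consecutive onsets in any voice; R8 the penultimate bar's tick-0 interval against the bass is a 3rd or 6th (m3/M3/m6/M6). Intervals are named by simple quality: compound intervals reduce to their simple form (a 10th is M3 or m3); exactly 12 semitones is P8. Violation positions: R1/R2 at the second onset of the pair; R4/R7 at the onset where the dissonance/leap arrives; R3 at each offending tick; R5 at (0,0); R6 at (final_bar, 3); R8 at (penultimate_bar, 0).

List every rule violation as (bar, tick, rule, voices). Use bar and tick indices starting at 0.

bar 0: v0=D3 v1=D4 downbeat P8
bar 1: v0=C3 v1=E3 downbeat M3
bar 2: v0=D3 v1=B3 downbeat M6
bar 3: v0=E3 v1=B3 downbeat P5
bar 4: v0=D3 v1=D4 downbeat P8
bar 5: v0=B2 v1=B3 downbeat P8
bar 6: v0=C3 v1=A3 downbeat M6
bar 7: v0=C3 v1=A3 downbeat M6
bar 8: v0=D3 v1=D4 downbeat P8
  -> R7 @ bar 1 tick 0 v(1,): D4->E3 leap 10st
  -> R7 @ bar 2 tick 2 v(1,): B3->F3 leap 6st
  -> R2 @ bar 3 tick 0 v(0, 1): D3/F3 m3 -> E3/B3 P5 similar
  -> R7 @ bar 3 tick 0 v(1,): F3->B3 leap 6st
  -> R1 @ bar 5 tick 0 v(0, 1): D3/D4 P8 -> B2/B3 P8 similar
  -> R2 @ bar 8 tick 0 v(0, 1): C3/A3 M6 -> D3/D4 P8 similar

(1, 0, R7, (1,))
(2, 2, R7, (1,))
(3, 0, R2, (0, 1))
(3, 0, R7, (1,))
(5, 0, R1, (0, 1))
(8, 0, R2, (0, 1))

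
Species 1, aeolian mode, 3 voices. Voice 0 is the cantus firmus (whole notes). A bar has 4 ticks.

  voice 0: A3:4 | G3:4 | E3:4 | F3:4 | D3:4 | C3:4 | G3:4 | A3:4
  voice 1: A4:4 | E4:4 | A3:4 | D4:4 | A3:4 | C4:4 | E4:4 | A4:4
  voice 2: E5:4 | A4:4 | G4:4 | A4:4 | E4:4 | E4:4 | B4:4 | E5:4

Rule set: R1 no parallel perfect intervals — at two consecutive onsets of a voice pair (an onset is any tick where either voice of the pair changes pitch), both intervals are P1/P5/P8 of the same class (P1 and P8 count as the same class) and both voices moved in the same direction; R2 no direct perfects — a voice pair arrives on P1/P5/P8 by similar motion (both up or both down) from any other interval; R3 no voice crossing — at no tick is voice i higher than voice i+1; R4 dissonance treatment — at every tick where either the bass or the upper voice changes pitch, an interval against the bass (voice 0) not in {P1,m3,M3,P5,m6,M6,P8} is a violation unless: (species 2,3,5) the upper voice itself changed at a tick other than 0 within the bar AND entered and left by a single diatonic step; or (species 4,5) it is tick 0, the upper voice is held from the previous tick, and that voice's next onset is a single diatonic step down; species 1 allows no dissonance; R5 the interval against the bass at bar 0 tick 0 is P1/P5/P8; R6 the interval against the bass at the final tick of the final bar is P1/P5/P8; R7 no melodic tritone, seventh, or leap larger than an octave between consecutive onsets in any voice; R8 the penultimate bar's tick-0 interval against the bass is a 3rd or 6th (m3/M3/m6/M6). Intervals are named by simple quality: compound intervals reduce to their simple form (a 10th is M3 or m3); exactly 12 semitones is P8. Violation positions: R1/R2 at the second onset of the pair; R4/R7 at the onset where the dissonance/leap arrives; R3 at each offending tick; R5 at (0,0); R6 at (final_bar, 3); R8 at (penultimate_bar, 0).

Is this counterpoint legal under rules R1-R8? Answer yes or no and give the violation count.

bar 0: v0=A3 v1=A4 v2=E5 (P5)
bar 1: v0=G3 v1=E4 v2=A4 (M2)
bar 2: v0=E3 v1=A3 v2=G4 (m3)
bar 3: v0=F3 v1=D4 v2=A4 (M3)
bar 4: v0=D3 v1=A3 v2=E4 (M2)
bar 5: v0=C3 v1=C4 v2=E4 (M3)
bar 6: v0=G3 v1=E4 v2=B4 (M3)
bar 7: v0=A3 v1=A4 v2=E5 (P5)
  R4 @ bar1.0: G3/A4 M2 untreated
  R4 @ bar2.0: E3/A3 P4 untreated
  R2 @ bar3.0: A3/G4 m7 -> D4/A4 P5 similar
  R1 @ bar4.0: D4/A4 P5 -> A3/E4 P5 similar
  R2 @ bar4.0: F3/D4 M6 -> D3/A3 P5 similar
  R4 @ bar4.0: D3/E4 M2 untreated
  R2 @ bar6.0: C4/E4 M3 -> E4/B4 P5 similar
  R1 @ bar7.0: E4/B4 P5 -> A4/E5 P5 similar
  R2 @ bar7.0: G3/E4 M6 -> A3/A4 P8 similar
  R2 @ bar7.0: G3/B4 M3 -> A3/E5 P5 similar

No (10 violations)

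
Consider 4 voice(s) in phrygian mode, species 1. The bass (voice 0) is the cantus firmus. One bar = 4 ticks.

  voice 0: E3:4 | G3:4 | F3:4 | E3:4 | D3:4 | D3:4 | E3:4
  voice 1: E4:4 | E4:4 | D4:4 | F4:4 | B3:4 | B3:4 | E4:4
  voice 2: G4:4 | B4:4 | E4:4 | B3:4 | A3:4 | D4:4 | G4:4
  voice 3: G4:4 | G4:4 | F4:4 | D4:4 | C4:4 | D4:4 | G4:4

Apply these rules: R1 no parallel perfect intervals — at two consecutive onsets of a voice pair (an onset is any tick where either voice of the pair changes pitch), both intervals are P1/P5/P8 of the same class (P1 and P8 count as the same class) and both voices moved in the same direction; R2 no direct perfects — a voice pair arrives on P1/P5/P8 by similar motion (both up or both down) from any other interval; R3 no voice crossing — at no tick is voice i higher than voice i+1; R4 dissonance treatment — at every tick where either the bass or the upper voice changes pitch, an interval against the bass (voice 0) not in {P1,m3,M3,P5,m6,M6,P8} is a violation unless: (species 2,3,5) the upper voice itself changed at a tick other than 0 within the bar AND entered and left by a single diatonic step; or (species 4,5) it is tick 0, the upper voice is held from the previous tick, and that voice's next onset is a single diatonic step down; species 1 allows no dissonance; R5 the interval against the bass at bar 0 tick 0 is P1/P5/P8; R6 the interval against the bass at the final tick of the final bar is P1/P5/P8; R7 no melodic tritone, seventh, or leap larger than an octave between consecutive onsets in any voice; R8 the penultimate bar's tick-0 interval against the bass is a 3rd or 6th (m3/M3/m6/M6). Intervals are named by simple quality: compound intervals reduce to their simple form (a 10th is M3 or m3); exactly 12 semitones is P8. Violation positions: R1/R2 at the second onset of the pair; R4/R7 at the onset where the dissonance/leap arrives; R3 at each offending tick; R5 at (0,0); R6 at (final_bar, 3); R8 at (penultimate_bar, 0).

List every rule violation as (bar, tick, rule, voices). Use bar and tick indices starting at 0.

bar 0: v0=E3 v1=E4 v2=G4 v3=G4 downbeat m3
bar 1: v0=G3 v1=E4 v2=B4 v3=G4 downbeat P8
bar 2: v0=F3 v1=D4 v2=E4 v3=F4 downbeat P8
bar 3: v0=E3 v1=F4 v2=B3 v3=D4 downbeat m7
bar 4: v0=D3 v1=B3 v2=A3 v3=C4 downbeat m7
bar 5: v0=D3 v1=B3 v2=D4 v3=D4 downbeat P8
bar 6: v0=E3 v1=E4 v2=G4 v3=G4 downbeat m3
  -> R5 @ bar 0 tick 0 v(0, 2): opens on m3
  -> R5 @ bar 0 tick 0 v(0, 3): opens on m3
  -> R3 @ bar 1 tick 0 v(2, 3): B4 above G4
  -> R3 @ bar 1 tick 1 v(2, 3): B4 above G4
  -> R3 @ bar 1 tick 2 v(2, 3): B4 above G4
  -> R3 @ bar 1 tick 3 v(2, 3): B4 above G4
  -> R1 @ bar 2 tick 0 v(0, 3): G3/G4 P8 -> F3/F4 P8 similar
  -> R4 @ bar 2 tick 0 v(0, 2): F3/E4 M7 untreated
  -> R2 @ bar 3 tick 0 v(0, 2): F3/E4 M7 -> E3/B3 P5 similar
  -> R3 @ bar 3 tick 0 v(1, 2): F4 above B3
  -> R4 @ bar 3 tick 0 v(0, 1): E3/F4 m2 untreated
  -> R4 @ bar 3 tick 0 v(0, 3): E3/D4 m7 untreated
  -> R3 @ bar 3 tick 1 v(1, 2): F4 above B3
  -> R3 @ bar 3 tick 2 v(1, 2): F4 above B3
  -> R3 @ bar 3 tick 3 v(1, 2): F4 above B3
  -> R1 @ bar 4 tick 0 v(0, 2): E3/B3 P5 -> D3/A3 P5 similar
  -> R3 @ bar 4 tick 0 v(1, 2): B3 above A3
  -> R4 @ bar 4 tick 0 v(0, 3): D3/C4 m7 untreated
  -> R7 @ bar 4 tick 0 v(1,): F4->B3 leap 6st
  -> R3 @ bar 4 tick 1 v(1, 2): B3 above A3
  -> R3 @ bar 4 tick 2 v(1, 2): B3 above A3
  -> R3 @ bar 4 tick 3 v(1, 2): B3 above A3
  -> R2 @ bar 5 tick 0 v(2, 3): A3/C4 m3 -> D4/D4 P1 similar
  -> R8 @ bar 5 tick 0 v(0, 2): penult P8 not 3rd/6th
  -> R8 @ bar 5 tick 0 v(0, 3): penult P8 not 3rd/6th
  -> R1 @ bar 6 tick 0 v(2, 3): D4/D4 P1 -> G4/G4 P1 similar
  -> R2 @ bar 6 tick 0 v(0, 1): D3/B3 M6 -> E3/E4 P8 similar
  -> R6 @ bar 6 tick 3 v(0, 2): closes on m3
  -> R6 @ bar 6 tick 3 v(0, 3): closes on m3

(0, 0, R5, (0, 2))
(0, 0, R5, (0, 3))
(1, 0, R3, (2, 3))
(1, 1, R3, (2, 3))
(1, 2, R3, (2, 3))
(1, 3, R3, (2, 3))
(2, 0, R1, (0, 3))
(2, 0, R4, (0, 2))
(3, 0, R2, (0, 2))
(3, 0, R3, (1, 2))
(3, 0, R4, (0, 1))
(3, 0, R4, (0, 3))
(3, 1, R3, (1, 2))
(3, 2, R3, (1, 2))
(3, 3, R3, (1, 2))
(4, 0, R1, (0, 2))
(4, 0, R3, (1, 2))
(4, 0, R4, (0, 3))
(4, 0, R7, (1,))
(4, 1, R3, (1, 2))
(4, 2, R3, (1, 2))
(4, 3, R3, (1, 2))
(5, 0, R2, (2, 3))
(5, 0, R8, (0, 2))
(5, 0, R8, (0, 3))
(6, 0, R1, (2, 3))
(6, 0, R2, (0, 1))
(6, 3, R6, (0, 2))
(6, 3, R6, (0, 3))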